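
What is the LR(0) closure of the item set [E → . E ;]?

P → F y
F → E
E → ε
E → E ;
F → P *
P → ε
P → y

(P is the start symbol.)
{ [E → . E ;], [E → .] }

To compute CLOSURE, for each item [A → α.Bβ] where B is a non-terminal, add [B → .γ] for all productions B → γ; repeat for the newly added items until nothing changes.

Start with: [E → . E ;]
  [E → . E ;] has the dot before E: add [E → .]
No further items can be added.

CLOSURE = { [E → . E ;], [E → .] }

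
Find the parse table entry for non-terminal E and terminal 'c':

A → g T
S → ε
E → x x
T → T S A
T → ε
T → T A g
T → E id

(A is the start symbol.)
To find M[E, 'c'], we find productions for E where 'c' is in the predict set (PREDICT(N → α) = (FIRST(α) \ {ε}) ∪ (FOLLOW(N) if α ⇒* ε)).

E → x x: PREDICT = { 'x' }

M[E, 'c'] is empty (no production applies)

Answer: Empty (error entry)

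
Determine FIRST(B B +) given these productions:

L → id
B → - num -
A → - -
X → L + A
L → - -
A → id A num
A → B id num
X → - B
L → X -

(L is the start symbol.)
{ '-' }

FIRST sets of the non-terminals involved (from the grammar, by fixed-point iteration):
  FIRST(B) = { '-' }

To compute FIRST(B B +), process the symbols left to right:
Symbol B is a non-terminal. Add FIRST(B) \ {ε} = { '-' }
B is not nullable (ε ∉ FIRST(B)), so stop here.
FIRST(B B +) = { '-' }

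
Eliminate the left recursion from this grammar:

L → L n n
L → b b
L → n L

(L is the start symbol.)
L → b b L'
L → n L L'
L' → n n L'
L' → ε

L is directly left-recursive. The standard transformation for
  A → A α₁ | ... | A α_m | β₁ | ... | β_n
is
  A  → β₁ A' | ... | β_n A'
  A' → α₁ A' | ... | α_m A' | ε

L → b b becomes L → b b L'
L → n L becomes L → n L L'
L → L n n becomes L' → n n L'
Add L' → ε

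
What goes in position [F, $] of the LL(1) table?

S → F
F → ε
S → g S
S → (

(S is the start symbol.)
To find M[F, $], we find productions for F where $ is in the predict set (PREDICT(N → α) = (FIRST(α) \ {ε}) ∪ (FOLLOW(N) if α ⇒* ε)).

Relevant sets:
  FOLLOW(F) = { $ }

F → ε: PREDICT = { $ }
  $ is in predict set, so this production goes in M[F, $]

M[F, $] = F → ε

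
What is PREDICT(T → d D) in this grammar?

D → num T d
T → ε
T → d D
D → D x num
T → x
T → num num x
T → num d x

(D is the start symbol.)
PREDICT(T → d D) = (FIRST(RHS) \ {ε}) ∪ (FOLLOW(T) if ε ∈ FIRST(RHS), i.e. RHS ⇒* ε)
FIRST(d D) = { 'd' }
ε ∉ FIRST(d D), so FOLLOW(T) is not added.
PREDICT(T → d D) = { 'd' }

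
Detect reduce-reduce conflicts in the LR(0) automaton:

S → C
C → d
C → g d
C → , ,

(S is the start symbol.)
A reduce-reduce conflict occurs when an LR(0) state has two complete items [A → α .] and [B → β .] — both call for a reduction, and with no lookahead the parser cannot choose between them.

Augment with S' → S and build the canonical LR(0) collection (I0 = CLOSURE({[S' → . S]}), then GOTO on every symbol after a dot until no new states appear). It has 8 states:
  I0: { [C → . , ,], [C → . d], [C → . g d], [S → . C], [S' → . S] }  — shift
  I1: { [C → , . ,] }  — shift
  I2: { [S → C .] }  — reduce
  I3: { [S' → S .] }  — accept
  I4: { [C → d .] }  — reduce
  I5: { [C → g . d] }  — shift
  I6: { [C → g d .] }  — reduce
  I7: { [C → , , .] }  — reduce

No state contains more than one complete item.

Answer: No reduce-reduce conflicts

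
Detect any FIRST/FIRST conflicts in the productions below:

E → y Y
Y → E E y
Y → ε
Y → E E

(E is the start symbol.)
FIRST sets of the non-terminals at (or reachable through a nullable prefix from) the front of some alternative:
  FIRST(E) = { 'y' }

Productions for Y:
  Y → E E y: FIRST = { 'y' }
  Y → ε: FIRST = { ε }
  Y → E E: FIRST = { 'y' }
E has only one production, so no FIRST/FIRST conflict is possible there.

Conflict for Y: Y → E E y and Y → E E
  Overlap: { 'y' }

Answer: Yes. Y → E E y / Y → E E on { 'y' }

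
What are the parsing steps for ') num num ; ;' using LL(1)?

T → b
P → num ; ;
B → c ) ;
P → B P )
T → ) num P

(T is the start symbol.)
LL(1) parsing maintains a stack (initially the start symbol over $) and the input. At each step: if the stack top is a terminal, match it against the current input token; if it is a non-terminal N, replace it with the RHS of M[N, lookahead] (the unique production whose predict set contains the lookahead).

Stack is shown with the top on the left.

Stack      Input            Action
----------------------------------
T $        ) num num ; ; $  output T → ) num P
) num P $  ) num num ; ; $  match ')'
num P $    num num ; ; $    match 'num'
P $        num ; ; $        output P → num ; ;
num ; ; $  num ; ; $        match 'num'
; ; $      ; ; $            match ';'
; $        ; $              match ';'
$          $                accept

The string is accepted.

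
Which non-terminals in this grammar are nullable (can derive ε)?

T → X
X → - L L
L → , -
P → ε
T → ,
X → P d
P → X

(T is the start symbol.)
ε-productions: P → ε
So P is immediately nullable.
No further non-terminal can be added: every production for the remaining non-terminals contains a terminal or a non-nullable non-terminal.
Nullable = { 'P' }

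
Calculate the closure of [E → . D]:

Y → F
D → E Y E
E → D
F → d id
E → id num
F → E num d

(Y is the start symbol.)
Start with: [E → . D]
  [E → . D] has the dot before D: add [D → . E Y E]
  [D → . E Y E] has the dot before E: add [E → . id num]
No further items can be added.

CLOSURE = { [D → . E Y E], [E → . D], [E → . id num] }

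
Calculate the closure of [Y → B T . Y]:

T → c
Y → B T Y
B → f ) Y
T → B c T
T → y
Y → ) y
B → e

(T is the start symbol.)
{ [B → . e], [B → . f ) Y], [Y → . ) y], [Y → . B T Y], [Y → B T . Y] }

Start with: [Y → B T . Y]
  [Y → B T . Y] has the dot before Y: add [Y → . B T Y], [Y → . ) y]
  [Y → . B T Y] has the dot before B: add [B → . f ) Y], [B → . e]
No further items can be added.

CLOSURE = { [B → . e], [B → . f ) Y], [Y → . ) y], [Y → . B T Y], [Y → B T . Y] }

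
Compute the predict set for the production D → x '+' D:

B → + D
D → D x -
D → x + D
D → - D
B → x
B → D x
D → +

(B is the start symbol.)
PREDICT(D → x '+' D) = (FIRST(RHS) \ {ε}) ∪ (FOLLOW(D) if ε ∈ FIRST(RHS), i.e. RHS ⇒* ε)
FIRST(x '+' D) = { 'x' }
ε ∉ FIRST(x '+' D), so FOLLOW(D) is not added.
PREDICT(D → x '+' D) = { 'x' }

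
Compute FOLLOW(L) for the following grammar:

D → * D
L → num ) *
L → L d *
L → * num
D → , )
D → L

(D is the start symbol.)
In L → L d *: L is followed by d '*', add FIRST(d '*') \ {ε} = { 'd' }
In D → L: L is at the end, add FOLLOW(D)

The FOLLOW sets referred to above (computed the same way, to a fixed point):
  FOLLOW(D) = { $ }

Taking the union: FOLLOW(L) = { $, 'd' }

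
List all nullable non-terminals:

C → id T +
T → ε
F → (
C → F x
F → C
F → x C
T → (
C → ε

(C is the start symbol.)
A non-terminal is nullable if it can derive ε (the empty string): either it has an ε-production, or it has a production whose right-hand side consists entirely of nullable non-terminals.

ε-productions: T → ε, C → ε
So T, C are immediately nullable.
F → C: every symbol on the right is nullable, so F is nullable too.
Every non-terminal is now nullable.
Nullable = { 'C', 'F', 'T' }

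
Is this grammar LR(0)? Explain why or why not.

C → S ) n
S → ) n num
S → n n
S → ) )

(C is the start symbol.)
A grammar is LR(0) if no state in the canonical LR(0) collection has:
  - both a shift item (dot before a terminal) and a complete item (shift-reduce conflict), or
  - two or more complete items (reduce-reduce conflict; the accept item [C' → C .] counts as a complete item here).

Augment with C' → C and build the canonical LR(0) collection (I0 = CLOSURE({[C' → . C]}), then GOTO on every symbol after a dot until no new states appear). It has 11 states:
  I0: { [C → . S ) n], [C' → . C], [S → . ) )], [S → . ) n num], [S → . n n] }  — shift
  I1: { [S → ) . )], [S → ) . n num] }  — shift
  I2: { [C' → C .] }  — accept
  I3: { [C → S . ) n] }  — shift
  I4: { [S → n . n] }  — shift
  I5: { [S → n n .] }  — reduce
  I6: { [C → S ) . n] }  — shift
  I7: { [C → S ) n .] }  — reduce
  I8: { [S → ) ) .] }  — reduce
  I9: { [S → ) n . num] }  — shift
  I10: { [S → ) n num .] }  — reduce

Every state is either a pure shift/goto state or contains exactly one complete item and nothing to shift — no conflicts. The grammar is LR(0).

Answer: Yes, the grammar is LR(0)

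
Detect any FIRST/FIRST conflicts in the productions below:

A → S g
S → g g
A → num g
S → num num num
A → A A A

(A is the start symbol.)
Yes. A → S g / A → num g on { 'num' }; A → S g / A → A A A on { 'g', 'num' }; A → num g / A → A A A on { 'num' }

A FIRST/FIRST conflict occurs when two productions N → α and N → β for the same non-terminal have FIRST(α) ∩ FIRST(β) ≠ ∅ (with ε ∈ FIRST of a nullable right-hand side, so two nullable alternatives also conflict).

FIRST sets of the non-terminals at (or reachable through a nullable prefix from) the front of some alternative:
  FIRST(S) = { 'g', 'num' }
  FIRST(A) = { 'g', 'num' }

Productions for A:
  A → S g: FIRST = { 'g', 'num' }
  A → num g: FIRST = { 'num' }
  A → A A A: FIRST = { 'g', 'num' }
Productions for S:
  S → g g: FIRST = { 'g' }
  S → num num num: FIRST = { 'num' }

Conflict for A: A → S g and A → num g
  Overlap: { 'num' }
Conflict for A: A → S g and A → A A A
  Overlap: { 'g', 'num' }
Conflict for A: A → num g and A → A A A
  Overlap: { 'num' }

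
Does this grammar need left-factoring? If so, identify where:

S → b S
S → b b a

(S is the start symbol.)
Yes, S has productions with common prefix 'b'

Left-factoring is needed when two productions for the same non-terminal
share a common prefix on the right-hand side.

Productions for S:
  S → b S
  S → b b a

Found common prefix 'b' in productions for S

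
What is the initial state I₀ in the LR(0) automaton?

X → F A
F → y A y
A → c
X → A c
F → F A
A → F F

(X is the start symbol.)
First, augment the grammar with X' → X
I₀ = CLOSURE({ [X' → . X] }):
  [X' → . X] has the dot before X: add [X → . F A], [X → . A c]
  [X → . F A] has the dot before F: add [F → . y A y], [F → . F A]
  [X → . A c] has the dot before A: add [A → . c], [A → . F F]
No further items can be added.

I₀ = { [A → . F F], [A → . c], [F → . F A], [F → . y A y], [X → . A c], [X → . F A], [X' → . X] }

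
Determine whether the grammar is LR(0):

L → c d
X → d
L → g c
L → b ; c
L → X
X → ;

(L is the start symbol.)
Yes, the grammar is LR(0)

Augment with L' → L and build the canonical LR(0) collection (I0 = CLOSURE({[L' → . L]}), then GOTO on every symbol after a dot until no new states appear). It has 12 states:
  I0: { [L → . X], [L → . b ; c], [L → . c d], [L → . g c], [L' → . L], [X → . ;], [X → . d] }  — shift
  I1: { [X → ; .] }  — reduce
  I2: { [L' → L .] }  — accept
  I3: { [L → X .] }  — reduce
  I4: { [L → b . ; c] }  — shift
  I5: { [L → c . d] }  — shift
  I6: { [X → d .] }  — reduce
  I7: { [L → g . c] }  — shift
  I8: { [L → g c .] }  — reduce
  I9: { [L → c d .] }  — reduce
  I10: { [L → b ; . c] }  — shift
  I11: { [L → b ; c .] }  — reduce

Every state is either a pure shift/goto state or contains exactly one complete item and nothing to shift — no conflicts. The grammar is LR(0).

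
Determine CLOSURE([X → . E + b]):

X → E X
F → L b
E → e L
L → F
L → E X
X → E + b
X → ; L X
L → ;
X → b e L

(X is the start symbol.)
{ [E → . e L], [X → . E + b] }

Start with: [X → . E + b]
  [X → . E + b] has the dot before E: add [E → . e L]
No further items can be added.

CLOSURE = { [E → . e L], [X → . E + b] }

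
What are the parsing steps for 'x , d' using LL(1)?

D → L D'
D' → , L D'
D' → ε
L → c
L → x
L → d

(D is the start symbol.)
Stack is shown with the top on the left.

Stack     Input    Action
-------------------------
D $       x , d $  output D → L D'
L D' $    x , d $  output L → x
x D' $    x , d $  match 'x'
D' $      , d $    output D' → , L D'
, L D' $  , d $    match ','
L D' $    d $      output L → d
d D' $    d $      match 'd'
D' $      $        output D' → ε
$         $        accept

The string is accepted.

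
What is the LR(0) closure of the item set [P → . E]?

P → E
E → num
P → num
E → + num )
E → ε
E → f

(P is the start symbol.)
To compute CLOSURE, for each item [A → α.Bβ] where B is a non-terminal, add [B → .γ] for all productions B → γ; repeat for the newly added items until nothing changes.

Start with: [P → . E]
  [P → . E] has the dot before E: add [E → . num], [E → . + num )], [E → .], [E → . f]
No further items can be added.

CLOSURE = { [E → . + num )], [E → . f], [E → . num], [E → .], [P → . E] }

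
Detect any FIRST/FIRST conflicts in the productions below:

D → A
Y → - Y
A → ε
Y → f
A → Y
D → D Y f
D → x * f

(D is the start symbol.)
Yes. D → A / D → D Y f on { '-', 'f' }; D → D Y f / D → x '*' f on { 'x' }

A FIRST/FIRST conflict occurs when two productions N → α and N → β for the same non-terminal have FIRST(α) ∩ FIRST(β) ≠ ∅ (with ε ∈ FIRST of a nullable right-hand side, so two nullable alternatives also conflict).

FIRST sets of the non-terminals at (or reachable through a nullable prefix from) the front of some alternative:
  FIRST(A) = { '-', 'f', ε }
  FIRST(D) = { '-', 'f', 'x', ε }
  FIRST(Y) = { '-', 'f' }

Productions for D:
  D → A: FIRST = { '-', 'f', ε }
  D → D Y f: FIRST = { '-', 'f', 'x' }
  D → x * f: FIRST = { 'x' }
Productions for Y:
  Y → - Y: FIRST = { '-' }
  Y → f: FIRST = { 'f' }
Productions for A:
  A → ε: FIRST = { ε }
  A → Y: FIRST = { '-', 'f' }

Conflict for D: D → A and D → D Y f
  Overlap: { '-', 'f' }
Conflict for D: D → D Y f and D → x * f
  Overlap: { 'x' }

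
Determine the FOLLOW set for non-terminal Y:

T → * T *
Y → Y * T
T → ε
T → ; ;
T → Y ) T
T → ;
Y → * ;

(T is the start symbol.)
To compute FOLLOW(Y), find every occurrence of Y on a right-hand side N → α Y β: add FIRST(β) \ {ε}, and if β is empty or nullable also add FOLLOW(N). Iterate to a fixed point.

In Y → Y * T: Y is followed by '*' T, add FIRST('*' T) \ {ε} = { '*' }
In T → Y ) T: Y is followed by ')' T, add FIRST(')' T) \ {ε} = { ')' }

Taking the union: FOLLOW(Y) = { ')', '*' }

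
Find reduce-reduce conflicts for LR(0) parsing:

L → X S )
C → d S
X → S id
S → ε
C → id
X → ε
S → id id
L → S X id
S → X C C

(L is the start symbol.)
A reduce-reduce conflict occurs when an LR(0) state has two complete items [A → α .] and [B → β .] — both call for a reduction, and with no lookahead the parser cannot choose between them.

Augment with L' → L and build the canonical LR(0) collection (I0 = CLOSURE({[L' → . L]}), then GOTO on every symbol after a dot until no new states appear). It has 20 states:
  I0: { [L → . S X id], [L → . X S )], [L' → . L], [S → . X C C], [S → . id id], [S → .], [X → . S id], [X → .] }  — shift, 2 reduces
  I1: { [L' → L .] }  — accept
  I2: { [L → S . X id], [S → . X C C], [S → . id id], [S → .], [X → . S id], [X → .], [X → S . id] }  — shift, 2 reduces
  I3: { [C → . d S], [C → . id], [L → X . S )], [S → . X C C], [S → . id id], [S → .], [S → X . C C], [X → . S id], [X → .] }  — shift, 2 reduces
  I4: { [S → id . id] }  — shift
  I5: { [S → id id .] }  — reduce
  I6: { [C → . d S], [C → . id], [S → X C . C] }  — shift
  I7: { [L → X S . )], [X → S . id] }  — shift
  I8: { [C → . d S], [C → . id], [S → X . C C] }  — shift
  I9: { [C → d . S], [S → . X C C], [S → . id id], [S → .], [X → . S id], [X → .] }  — shift, 2 reduces
  I10: { [C → id .], [S → id . id] }  — shift, reduce
  I11: { [C → d S .], [X → S . id] }  — shift, reduce
  I12: { [X → S id .] }  — reduce
  I13: { [C → id .] }  — reduce
  I14: { [L → X S ) .] }  — reduce
  I15: { [S → X C C .] }  — reduce
  I16: { [X → S . id] }  — shift
  I17: { [C → . d S], [C → . id], [L → S X . id], [S → X . C C] }  — shift
  I18: { [S → id . id], [X → S id .] }  — shift, reduce
  I19: { [C → id .], [L → S X id .] }  — 2 reduces

I0 contains complete items [S → .], [X → .] — reduce-reduce conflict.
I2 contains complete items [S → .], [X → .] — reduce-reduce conflict.
I3 contains complete items [S → .], [X → .] — reduce-reduce conflict.
I9 contains complete items [S → .], [X → .] — reduce-reduce conflict.
I19 contains complete items [C → id .], [L → S X id .] — reduce-reduce conflict.

Answer: Yes — I0: [S → .] vs [X → .]; I2: [S → .] vs [X → .]; I3: [S → .] vs [X → .]; I9: [S → .] vs [X → .]; I19: [C → id .] vs [L → S X id .]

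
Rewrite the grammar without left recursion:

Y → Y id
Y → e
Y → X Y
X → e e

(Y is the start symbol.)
Y is directly left-recursive. The standard transformation for
  A → A α₁ | ... | A α_m | β₁ | ... | β_n
is
  A  → β₁ A' | ... | β_n A'
  A' → α₁ A' | ... | α_m A' | ε

Y → e becomes Y → e Y'
Y → X Y becomes Y → X Y Y'
Y → Y id becomes Y' → id Y'
Add Y' → ε

Productions for other non-terminals are unchanged:
  X → e e

Resulting grammar:
Y → e Y'
Y → X Y Y'
Y' → id Y'
Y' → ε
X → e e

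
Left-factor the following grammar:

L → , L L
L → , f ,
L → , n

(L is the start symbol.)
Left-factoring transforms A → αβ₁ | αβ₂ into A → αA' and A' → β₁ | β₂
(α is the longest common prefix among the alternatives). Repeat until
no nonterminal has two alternatives with a common prefix.

Round 1: L has alternatives sharing prefix ','. Introduce L': L → , L'
  Add: L' → L L
  Add: L' → f ,
  Add: L' → n

No remaining common prefixes — done.

Resulting grammar:
L → , L'
L' → L L
L' → f ,
L' → n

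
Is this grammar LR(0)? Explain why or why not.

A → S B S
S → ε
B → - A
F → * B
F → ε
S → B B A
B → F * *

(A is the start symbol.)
No. Shift-reduce conflict between [F → .] and [B → . - A]

Augment with A' → A and build the canonical LR(0) collection (I0 = CLOSURE({[A' → . A]}), then GOTO on every symbol after a dot until no new states appear). It has 15 states:
  I0: { [A → . S B S], [A' → . A], [B → . - A], [B → . F * *], [F → . * B], [F → .], [S → . B B A], [S → .] }  — shift, 2 reduces
  I1: { [B → . - A], [B → . F * *], [F → * . B], [F → . * B], [F → .] }  — shift, reduce
  I2: { [A → . S B S], [B → - . A], [B → . - A], [B → . F * *], [F → . * B], [F → .], [S → . B B A], [S → .] }  — shift, 2 reduces
  I3: { [A' → A .] }  — accept
  I4: { [B → . - A], [B → . F * *], [F → . * B], [F → .], [S → B . B A] }  — shift, reduce
  I5: { [B → F . * *] }  — shift
  I6: { [A → S . B S], [B → . - A], [B → . F * *], [F → . * B], [F → .] }  — shift, reduce
  I7: { [A → S B . S], [B → . - A], [B → . F * *], [F → . * B], [F → .], [S → . B B A], [S → .] }  — shift, 2 reduces
  I8: { [A → S B S .] }  — reduce
  I9: { [B → F * . *] }  — shift
  I10: { [B → F * * .] }  — reduce
  I11: { [A → . S B S], [B → . - A], [B → . F * *], [F → . * B], [F → .], [S → . B B A], [S → .], [S → B B . A] }  — shift, 2 reduces
  I12: { [S → B B A .] }  — reduce
  I13: { [B → - A .] }  — reduce
  I14: { [F → * B .] }  — reduce

Conflict in state I0:
  Shift-reduce conflict between [F → .] and [B → . - A]
So the grammar is NOT LR(0).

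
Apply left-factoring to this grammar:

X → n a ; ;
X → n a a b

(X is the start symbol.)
Left-factoring transforms A → αβ₁ | αβ₂ into A → αA' and A' → β₁ | β₂
(α is the longest common prefix among the alternatives). Repeat until
no nonterminal has two alternatives with a common prefix.

Round 1: X has alternatives sharing prefix 'n a'. Introduce X': X → n a X'
  Add: X' → ; ;
  Add: X' → a b

No remaining common prefixes — done.

Resulting grammar:
X → n a X'
X' → ; ;
X' → a b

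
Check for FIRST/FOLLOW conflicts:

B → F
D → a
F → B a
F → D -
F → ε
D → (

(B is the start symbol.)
Yes. F → B a with FOLLOW(F) on { 'a' }; F → D '-' with FOLLOW(F) on { 'a' }

A FIRST/FOLLOW conflict occurs when a non-terminal N has a nullable alternative N → β (β ⇒* ε) and another alternative N → α with FIRST(α) ∩ FOLLOW(N) ≠ ∅: on such a lookahead the parser cannot decide between expanding α and letting N vanish via β.

Nullable non-terminals: B, F.
FIRST sets used below: FIRST(B) = { '(', 'a', ε }, FIRST(D) = { '(', 'a' }
B has a nullable alternative but only one production, so nothing to check.

F: nullable alternative(s) F → ε; FOLLOW(F) = { $, 'a' }
  F → B a: FIRST \ {ε} = { '(', 'a' } — overlaps FOLLOW(F) on { 'a' }: CONFLICT
  F → D -: FIRST \ {ε} = { '(', 'a' } — overlaps FOLLOW(F) on { 'a' }: CONFLICT
  F → ε: FIRST \ {ε} = { } — this is the only nullable alternative, skip

D has no nullable alternative, so no FIRST/FOLLOW check is needed there.

So the grammar has 2 FIRST/FOLLOW conflicts (marked CONFLICT above).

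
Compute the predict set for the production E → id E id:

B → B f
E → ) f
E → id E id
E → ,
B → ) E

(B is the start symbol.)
{ 'id' }

PREDICT(E → id E id) = (FIRST(RHS) \ {ε}) ∪ (FOLLOW(E) if ε ∈ FIRST(RHS), i.e. RHS ⇒* ε)
FIRST(id E id) = { 'id' }
ε ∉ FIRST(id E id), so FOLLOW(E) is not added.
PREDICT(E → id E id) = { 'id' }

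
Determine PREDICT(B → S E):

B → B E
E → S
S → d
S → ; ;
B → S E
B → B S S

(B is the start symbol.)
PREDICT(B → S E) = (FIRST(RHS) \ {ε}) ∪ (FOLLOW(B) if ε ∈ FIRST(RHS), i.e. RHS ⇒* ε)
FIRST(S) = { ';', 'd' }
FIRST(S E) = { ';', 'd' }
ε ∉ FIRST(S E), so FOLLOW(B) is not added.
PREDICT(B → S E) = { ';', 'd' }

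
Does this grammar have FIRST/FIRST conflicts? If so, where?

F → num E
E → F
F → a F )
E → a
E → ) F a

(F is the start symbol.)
Yes. E → F / E → a on { 'a' }

A FIRST/FIRST conflict occurs when two productions N → α and N → β for the same non-terminal have FIRST(α) ∩ FIRST(β) ≠ ∅ (with ε ∈ FIRST of a nullable right-hand side, so two nullable alternatives also conflict).

FIRST sets of the non-terminals at (or reachable through a nullable prefix from) the front of some alternative:
  FIRST(F) = { 'a', 'num' }

Productions for F:
  F → num E: FIRST = { 'num' }
  F → a F ): FIRST = { 'a' }
Productions for E:
  E → F: FIRST = { 'a', 'num' }
  E → a: FIRST = { 'a' }
  E → ) F a: FIRST = { ')' }

Conflict for E: E → F and E → a
  Overlap: { 'a' }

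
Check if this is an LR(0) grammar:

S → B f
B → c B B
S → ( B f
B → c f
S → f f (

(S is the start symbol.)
Yes, the grammar is LR(0)

A grammar is LR(0) if no state in the canonical LR(0) collection has:
  - both a shift item (dot before a terminal) and a complete item (shift-reduce conflict), or
  - two or more complete items (reduce-reduce conflict; the accept item [S' → S .] counts as a complete item here).

Augment with S' → S and build the canonical LR(0) collection (I0 = CLOSURE({[S' → . S]}), then GOTO on every symbol after a dot until no new states appear). It has 14 states:
  I0: { [B → . c B B], [B → . c f], [S → . ( B f], [S → . B f], [S → . f f (], [S' → . S] }  — shift
  I1: { [B → . c B B], [B → . c f], [S → ( . B f] }  — shift
  I2: { [S → B . f] }  — shift
  I3: { [S' → S .] }  — accept
  I4: { [B → . c B B], [B → . c f], [B → c . B B], [B → c . f] }  — shift
  I5: { [S → f . f (] }  — shift
  I6: { [S → f f . (] }  — shift
  I7: { [S → f f ( .] }  — reduce
  I8: { [B → . c B B], [B → . c f], [B → c B . B] }  — shift
  I9: { [B → c f .] }  — reduce
  I10: { [B → c B B .] }  — reduce
  I11: { [S → B f .] }  — reduce
  I12: { [S → ( B . f] }  — shift
  I13: { [S → ( B f .] }  — reduce

Every state is either a pure shift/goto state or contains exactly one complete item and nothing to shift — no conflicts. The grammar is LR(0).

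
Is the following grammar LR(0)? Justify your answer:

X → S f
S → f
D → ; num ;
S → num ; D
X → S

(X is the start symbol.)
No. Shift-reduce conflict between [X → S .] and [X → S . f]

A grammar is LR(0) if no state in the canonical LR(0) collection has:
  - both a shift item (dot before a terminal) and a complete item (shift-reduce conflict), or
  - two or more complete items (reduce-reduce conflict; the accept item [X' → X .] counts as a complete item here).

Augment with X' → X and build the canonical LR(0) collection (I0 = CLOSURE({[X' → . X]}), then GOTO on every symbol after a dot until no new states appear). It has 11 states:
  I0: { [S → . f], [S → . num ; D], [X → . S f], [X → . S], [X' → . X] }  — shift
  I1: { [X → S . f], [X → S .] }  — shift, reduce
  I2: { [X' → X .] }  — accept
  I3: { [S → f .] }  — reduce
  I4: { [S → num . ; D] }  — shift
  I5: { [D → . ; num ;], [S → num ; . D] }  — shift
  I6: { [D → ; . num ;] }  — shift
  I7: { [S → num ; D .] }  — reduce
  I8: { [D → ; num . ;] }  — shift
  I9: { [D → ; num ; .] }  — reduce
  I10: { [X → S f .] }  — reduce

Conflict in state I1:
  Shift-reduce conflict between [X → S .] and [X → S . f]
So the grammar is NOT LR(0).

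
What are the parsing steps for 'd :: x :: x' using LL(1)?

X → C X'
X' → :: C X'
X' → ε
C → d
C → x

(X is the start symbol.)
LL(1) parsing maintains a stack (initially the start symbol over $) and the input. At each step: if the stack top is a terminal, match it against the current input token; if it is a non-terminal N, replace it with the RHS of M[N, lookahead] (the unique production whose predict set contains the lookahead).

Stack is shown with the top on the left.

Stack      Input          Action
--------------------------------
X $        d :: x :: x $  output X → C X'
C X' $     d :: x :: x $  output C → d
d X' $     d :: x :: x $  match 'd'
X' $       :: x :: x $    output X' → :: C X'
:: C X' $  :: x :: x $    match '::'
C X' $     x :: x $       output C → x
x X' $     x :: x $       match 'x'
X' $       :: x $         output X' → :: C X'
:: C X' $  :: x $         match '::'
C X' $     x $            output C → x
x X' $     x $            match 'x'
X' $       $              output X' → ε
$          $              accept

The string is accepted.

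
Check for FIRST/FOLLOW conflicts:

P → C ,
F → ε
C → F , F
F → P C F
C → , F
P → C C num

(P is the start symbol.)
Yes. F → P C F with FOLLOW(F) on { ',' }

A FIRST/FOLLOW conflict occurs when a non-terminal N has a nullable alternative N → β (β ⇒* ε) and another alternative N → α with FIRST(α) ∩ FOLLOW(N) ≠ ∅: on such a lookahead the parser cannot decide between expanding α and letting N vanish via β.

Nullable non-terminals: F.
FIRST sets used below: FIRST(P) = { ',' }

F: nullable alternative(s) F → ε; FOLLOW(F) = { ',', 'num' }
  F → ε: FIRST \ {ε} = { } — this is the only nullable alternative, skip
  F → P C F: FIRST \ {ε} = { ',' } — overlaps FOLLOW(F) on { ',' }: CONFLICT

C, P have no nullable alternative, so no FIRST/FOLLOW check is needed there.

So the grammar has 1 FIRST/FOLLOW conflict (marked CONFLICT above).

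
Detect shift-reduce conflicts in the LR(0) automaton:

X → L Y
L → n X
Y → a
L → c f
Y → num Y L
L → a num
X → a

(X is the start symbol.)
Yes — I3: [X → a .] vs [L → a . num]

Augment with X' → X and build the canonical LR(0) collection (I0 = CLOSURE({[X' → . X]}), then GOTO on every symbol after a dot until no new states appear). It has 15 states:
  I0: { [L → . a num], [L → . c f], [L → . n X], [X → . L Y], [X → . a], [X' → . X] }  — shift
  I1: { [X → L . Y], [Y → . a], [Y → . num Y L] }  — shift
  I2: { [X' → X .] }  — accept
  I3: { [L → a . num], [X → a .] }  — shift, reduce
  I4: { [L → c . f] }  — shift
  I5: { [L → . a num], [L → . c f], [L → . n X], [L → n . X], [X → . L Y], [X → . a] }  — shift
  I6: { [L → n X .] }  — reduce
  I7: { [L → c f .] }  — reduce
  I8: { [L → a num .] }  — reduce
  I9: { [X → L Y .] }  — reduce
  I10: { [Y → a .] }  — reduce
  I11: { [Y → . a], [Y → . num Y L], [Y → num . Y L] }  — shift
  I12: { [L → . a num], [L → . c f], [L → . n X], [Y → num Y . L] }  — shift
  I13: { [Y → num Y L .] }  — reduce
  I14: { [L → a . num] }  — shift

I3 contains reduce item [X → a .] and shift item [L → a . num] — shift-reduce conflict.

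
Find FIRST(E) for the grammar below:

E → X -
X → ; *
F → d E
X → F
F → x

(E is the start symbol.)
FIRST sets of the other non-terminals involved (by the same procedure, iterated to a fixed point):
  FIRST(X) = { ';', 'd', 'x' }

From E → X -:
  - X is a non-terminal: add FIRST(X) \ {ε} = { ';', 'd', 'x' }
    X is not nullable, so stop

Collecting: FIRST(E) = { ';', 'd', 'x' }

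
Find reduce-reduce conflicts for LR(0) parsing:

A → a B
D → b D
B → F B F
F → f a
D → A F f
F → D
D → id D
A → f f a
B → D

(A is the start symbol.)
A reduce-reduce conflict occurs when an LR(0) state has two complete items [A → α .] and [B → β .] — both call for a reduction, and with no lookahead the parser cannot choose between them.

Augment with A' → A and build the canonical LR(0) collection (I0 = CLOSURE({[A' → . A]}), then GOTO on every symbol after a dot until no new states appear). It has 21 states:
  I0: { [A → . a B], [A → . f f a], [A' → . A] }  — shift
  I1: { [A' → A .] }  — accept
  I2: { [A → . a B], [A → . f f a], [A → a . B], [B → . D], [B → . F B F], [D → . A F f], [D → . b D], [D → . id D], [F → . D], [F → . f a] }  — shift
  I3: { [A → f . f a] }  — shift
  I4: { [A → f f . a] }  — shift
  I5: { [A → f f a .] }  — reduce
  I6: { [A → . a B], [A → . f f a], [D → . A F f], [D → . b D], [D → . id D], [D → A . F f], [F → . D], [F → . f a] }  — shift
  I7: { [A → a B .] }  — reduce
  I8: { [B → D .], [F → D .] }  — 2 reduces
  I9: { [A → . a B], [A → . f f a], [B → . D], [B → . F B F], [B → F . B F], [D → . A F f], [D → . b D], [D → . id D], [F → . D], [F → . f a] }  — shift
  I10: { [A → . a B], [A → . f f a], [D → . A F f], [D → . b D], [D → . id D], [D → b . D] }  — shift
  I11: { [A → f . f a], [F → f . a] }  — shift
  I12: { [A → . a B], [A → . f f a], [D → . A F f], [D → . b D], [D → . id D], [D → id . D] }  — shift
  I13: { [D → id D .] }  — reduce
  I14: { [F → f a .] }  — reduce
  I15: { [D → b D .] }  — reduce
  I16: { [A → . a B], [A → . f f a], [B → F B . F], [D → . A F f], [D → . b D], [D → . id D], [F → . D], [F → . f a] }  — shift
  I17: { [F → D .] }  — reduce
  I18: { [B → F B F .] }  — reduce
  I19: { [D → A F . f] }  — shift
  I20: { [D → A F f .] }  — reduce

I8 contains complete items [B → D .], [F → D .] — reduce-reduce conflict.

Answer: Yes — I8: [B → D .] vs [F → D .]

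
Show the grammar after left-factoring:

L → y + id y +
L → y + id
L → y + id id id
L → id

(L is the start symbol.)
L → y + id L'
L' → y +
L' → ε
L' → id id
L → id

Left-factoring transforms A → αβ₁ | αβ₂ into A → αA' and A' → β₁ | β₂
(α is the longest common prefix among the alternatives). Repeat until
no nonterminal has two alternatives with a common prefix.

Round 1: L has alternatives sharing prefix 'y + id'. Introduce L': L → y + id L'
  Add: L' → y +
  Add: L' → ε
  Add: L' → id id

No remaining common prefixes — done.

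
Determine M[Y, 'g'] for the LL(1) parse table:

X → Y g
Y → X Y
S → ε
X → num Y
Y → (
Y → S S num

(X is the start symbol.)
To find M[Y, 'g'], we find productions for Y where 'g' is in the predict set (PREDICT(N → α) = (FIRST(α) \ {ε}) ∪ (FOLLOW(N) if α ⇒* ε)).

Relevant sets:
  FIRST(X) = { '(', 'num' }
  FIRST(S) = { ε }

Y → X Y: PREDICT = { '(', 'num' }
Y → (: PREDICT = { '(' }
Y → S S num: PREDICT = { 'num' }

M[Y, 'g'] is empty (no production applies)

Answer: Empty (error entry)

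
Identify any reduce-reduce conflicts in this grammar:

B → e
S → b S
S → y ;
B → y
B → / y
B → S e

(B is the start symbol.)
A reduce-reduce conflict occurs when an LR(0) state has two complete items [A → α .] and [B → β .] — both call for a reduction, and with no lookahead the parser cannot choose between them.

Augment with B' → B and build the canonical LR(0) collection (I0 = CLOSURE({[B' → . B]}), then GOTO on every symbol after a dot until no new states appear). It has 12 states:
  I0: { [B → . / y], [B → . S e], [B → . e], [B → . y], [B' → . B], [S → . b S], [S → . y ;] }  — shift
  I1: { [B → / . y] }  — shift
  I2: { [B' → B .] }  — accept
  I3: { [B → S . e] }  — shift
  I4: { [S → . b S], [S → . y ;], [S → b . S] }  — shift
  I5: { [B → e .] }  — reduce
  I6: { [B → y .], [S → y . ;] }  — shift, reduce
  I7: { [S → y ; .] }  — reduce
  I8: { [S → b S .] }  — reduce
  I9: { [S → y . ;] }  — shift
  I10: { [B → S e .] }  — reduce
  I11: { [B → / y .] }  — reduce

No state contains more than one complete item.

Answer: No reduce-reduce conflicts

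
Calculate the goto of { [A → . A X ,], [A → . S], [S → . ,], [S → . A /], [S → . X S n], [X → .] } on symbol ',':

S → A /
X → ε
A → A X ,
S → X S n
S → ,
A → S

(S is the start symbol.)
{ [S → , .] }

GOTO(I, ',') = CLOSURE({ [A → αX.β] : [A → α.Xβ] ∈ I, X = ',' })

Items with dot before ',', with the dot advanced:
  [S → . ,] → [S → , .]
Closure adds nothing (no advanced item has the dot before a non-terminal).

GOTO = { [S → , .] }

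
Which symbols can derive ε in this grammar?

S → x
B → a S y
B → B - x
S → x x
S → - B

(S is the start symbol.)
There are no ε-productions, so no non-terminal can derive ε.
No non-terminals are nullable.

Answer: None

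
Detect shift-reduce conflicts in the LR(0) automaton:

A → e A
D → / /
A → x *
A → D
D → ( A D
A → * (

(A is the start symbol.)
No shift-reduce conflicts

A shift-reduce conflict occurs when an LR(0) state has both:
  - a complete (reduce) item [A → α .] (dot at the end), and
  - a shift item [B → β . c γ] (dot before a terminal).

Augment with A' → A and build the canonical LR(0) collection (I0 = CLOSURE({[A' → . A]}), then GOTO on every symbol after a dot until no new states appear). It has 14 states:
  I0: { [A → . * (], [A → . D], [A → . e A], [A → . x *], [A' → . A], [D → . ( A D], [D → . / /] }  — shift
  I1: { [A → . * (], [A → . D], [A → . e A], [A → . x *], [D → ( . A D], [D → . ( A D], [D → . / /] }  — shift
  I2: { [A → * . (] }  — shift
  I3: { [D → / . /] }  — shift
  I4: { [A' → A .] }  — accept
  I5: { [A → D .] }  — reduce
  I6: { [A → . * (], [A → . D], [A → . e A], [A → . x *], [A → e . A], [D → . ( A D], [D → . / /] }  — shift
  I7: { [A → x . *] }  — shift
  I8: { [A → x * .] }  — reduce
  I9: { [A → e A .] }  — reduce
  I10: { [D → / / .] }  — reduce
  I11: { [A → * ( .] }  — reduce
  I12: { [D → ( A . D], [D → . ( A D], [D → . / /] }  — shift
  I13: { [D → ( A D .] }  — reduce

No state contains both a complete item and a shift item.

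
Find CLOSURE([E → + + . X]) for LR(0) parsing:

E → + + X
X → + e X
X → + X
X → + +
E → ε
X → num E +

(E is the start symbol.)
To compute CLOSURE, for each item [A → α.Bβ] where B is a non-terminal, add [B → .γ] for all productions B → γ; repeat for the newly added items until nothing changes.

Start with: [E → + + . X]
  [E → + + . X] has the dot before X: add [X → . + e X], [X → . + X], [X → . + +], [X → . num E +]
No further items can be added.

CLOSURE = { [E → + + . X], [X → . + +], [X → . + X], [X → . + e X], [X → . num E +] }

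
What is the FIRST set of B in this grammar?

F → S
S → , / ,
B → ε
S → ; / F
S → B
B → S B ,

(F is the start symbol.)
{ ',', ';', ε }

FIRST sets of the other non-terminals involved (by the same procedure, iterated to a fixed point):
  FIRST(S) = { ',', ';', ε }

From B → ε:
  - ε-production, so ε ∈ FIRST(B)
From B → S B ,:
  - S is a non-terminal: add FIRST(S) \ {ε} = { ',', ';' }
    S is nullable, so continue to the next symbol
  - B is the symbol being defined: contributes nothing new
    B is nullable, so continue to the next symbol
  - ',' is a terminal: add ',' and stop

Collecting: FIRST(B) = { ',', ';', ε }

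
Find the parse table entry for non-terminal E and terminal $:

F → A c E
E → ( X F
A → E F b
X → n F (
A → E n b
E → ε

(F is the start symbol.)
E → ε

To find M[E, $], we find productions for E where $ is in the predict set (PREDICT(N → α) = (FIRST(α) \ {ε}) ∪ (FOLLOW(N) if α ⇒* ε)).

Relevant sets:
  FOLLOW(E) = { $, '(', 'b', 'n' }

E → ( X F: PREDICT = { '(' }
E → ε: PREDICT = { $, '(', 'b', 'n' }
  $ is in predict set, so this production goes in M[E, $]

M[E, $] = E → ε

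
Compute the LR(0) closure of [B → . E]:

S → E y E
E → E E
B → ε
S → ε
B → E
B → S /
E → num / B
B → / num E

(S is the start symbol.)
{ [B → . E], [E → . E E], [E → . num / B] }

Start with: [B → . E]
  [B → . E] has the dot before E: add [E → . E E], [E → . num / B]
No further items can be added.

CLOSURE = { [B → . E], [E → . E E], [E → . num / B] }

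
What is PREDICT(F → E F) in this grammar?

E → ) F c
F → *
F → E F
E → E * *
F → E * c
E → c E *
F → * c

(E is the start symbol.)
PREDICT(F → E F) = (FIRST(RHS) \ {ε}) ∪ (FOLLOW(F) if ε ∈ FIRST(RHS), i.e. RHS ⇒* ε)
FIRST(E) = { ')', 'c' }
FIRST(E F) = { ')', 'c' }
ε ∉ FIRST(E F), so FOLLOW(F) is not added.
PREDICT(F → E F) = { ')', 'c' }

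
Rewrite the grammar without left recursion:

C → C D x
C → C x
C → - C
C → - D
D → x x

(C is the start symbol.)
C → - C C'
C → - D C'
C' → D x C'
C' → x C'
C' → ε
D → x x

C is directly left-recursive. The standard transformation for
  A → A α₁ | ... | A α_m | β₁ | ... | β_n
is
  A  → β₁ A' | ... | β_n A'
  A' → α₁ A' | ... | α_m A' | ε

C → - C becomes C → - C C'
C → - D becomes C → - D C'
C → C D x becomes C' → D x C'
C → C x becomes C' → x C'
Add C' → ε

Productions for other non-terminals are unchanged:
  D → x x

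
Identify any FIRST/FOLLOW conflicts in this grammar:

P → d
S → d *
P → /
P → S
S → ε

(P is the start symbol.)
A FIRST/FOLLOW conflict occurs when a non-terminal N has a nullable alternative N → β (β ⇒* ε) and another alternative N → α with FIRST(α) ∩ FOLLOW(N) ≠ ∅: on such a lookahead the parser cannot decide between expanding α and letting N vanish via β.

Nullable non-terminals: P, S.
FIRST sets used below: FIRST(S) = { 'd', ε }

P: nullable alternative(s) P → S; FOLLOW(P) = { $ }
  P → d: FIRST \ {ε} = { 'd' } — disjoint from FOLLOW(P)
  P → /: FIRST \ {ε} = { '/' } — disjoint from FOLLOW(P)
  P → S: FIRST \ {ε} = { 'd' } — this is the only nullable alternative, skip

S: nullable alternative(s) S → ε; FOLLOW(S) = { $ }
  S → d *: FIRST \ {ε} = { 'd' } — disjoint from FOLLOW(S)
  S → ε: FIRST \ {ε} = { } — this is the only nullable alternative, skip

No FIRST/FOLLOW conflicts found.

Answer: No FIRST/FOLLOW conflicts.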